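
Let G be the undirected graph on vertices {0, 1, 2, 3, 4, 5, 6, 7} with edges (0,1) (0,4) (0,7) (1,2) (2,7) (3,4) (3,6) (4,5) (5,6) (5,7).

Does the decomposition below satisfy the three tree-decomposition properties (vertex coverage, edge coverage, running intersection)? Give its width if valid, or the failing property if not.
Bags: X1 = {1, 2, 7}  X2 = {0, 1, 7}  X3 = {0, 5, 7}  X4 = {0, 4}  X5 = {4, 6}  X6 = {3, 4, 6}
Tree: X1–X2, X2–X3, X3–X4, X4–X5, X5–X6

No — edge (5,4) lies in no bag.

A tree decomposition must satisfy three properties: every vertex lies in some bag; for every edge, both endpoints lie together in some bag; and for every vertex, the bags containing it form a connected subtree. Here edge (5,4) lies in no bag, so the decomposition is invalid.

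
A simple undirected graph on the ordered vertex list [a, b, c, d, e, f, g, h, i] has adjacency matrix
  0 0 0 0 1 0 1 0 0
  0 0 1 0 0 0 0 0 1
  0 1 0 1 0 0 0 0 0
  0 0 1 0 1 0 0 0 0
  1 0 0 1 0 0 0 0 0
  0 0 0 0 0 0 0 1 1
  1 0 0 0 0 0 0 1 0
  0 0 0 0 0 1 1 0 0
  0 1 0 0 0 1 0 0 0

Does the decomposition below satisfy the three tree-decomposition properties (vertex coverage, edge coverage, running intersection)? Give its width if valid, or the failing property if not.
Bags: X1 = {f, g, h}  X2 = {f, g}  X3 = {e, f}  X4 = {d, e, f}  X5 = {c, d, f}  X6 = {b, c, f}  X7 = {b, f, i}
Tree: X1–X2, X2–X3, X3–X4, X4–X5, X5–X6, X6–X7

A tree decomposition must satisfy three properties: every vertex lies in some bag; for every edge, both endpoints lie together in some bag; and for every vertex, the bags containing it form a connected subtree. Here vertex a appears in no bag, so the decomposition is invalid.

No — vertex a appears in no bag.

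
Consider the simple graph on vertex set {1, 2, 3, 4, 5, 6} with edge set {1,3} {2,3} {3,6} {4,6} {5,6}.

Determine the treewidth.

A width-1 tree decomposition is:
Bags: B1 = {3, 6}  B2 = {4, 6}  B3 = {2, 3}  B4 = {5, 6}  B5 = {1, 3}
Tree: B1–B2, B1–B3, B2–B4, B3–B5
Every bag has size at most 2, so the width is 2 − 1 = 1 and tw(G) ≤ 1. G has an edge, so its treewidth is at least 1. Hence tw(G) = 1 exactly.

1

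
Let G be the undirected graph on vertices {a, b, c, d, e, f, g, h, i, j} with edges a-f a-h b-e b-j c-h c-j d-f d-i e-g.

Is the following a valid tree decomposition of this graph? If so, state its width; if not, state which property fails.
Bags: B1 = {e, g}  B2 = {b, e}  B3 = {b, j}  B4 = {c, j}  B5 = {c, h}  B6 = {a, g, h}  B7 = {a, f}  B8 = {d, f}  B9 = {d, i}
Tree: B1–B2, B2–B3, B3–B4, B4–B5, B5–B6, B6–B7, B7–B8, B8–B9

No — bags containing vertex g are not connected in the tree.

A tree decomposition must satisfy three properties: every vertex lies in some bag; for every edge, both endpoints lie together in some bag; and for every vertex, the bags containing it form a connected subtree. Here bags containing vertex g are not connected in the tree, so the decomposition is invalid.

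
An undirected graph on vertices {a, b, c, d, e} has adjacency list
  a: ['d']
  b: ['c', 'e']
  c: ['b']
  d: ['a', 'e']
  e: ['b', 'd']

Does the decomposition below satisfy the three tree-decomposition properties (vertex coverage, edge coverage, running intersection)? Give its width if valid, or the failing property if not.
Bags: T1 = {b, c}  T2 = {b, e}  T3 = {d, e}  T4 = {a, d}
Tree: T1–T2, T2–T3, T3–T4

Vertex coverage: the bags together contain {a, b, c, d, e}, the full vertex set. Edge coverage: each edge of G has both endpoints in at least one bag. Running intersection: for every vertex, the bags containing it form a connected subtree. All three properties hold, so this is a valid tree decomposition of width max|bag| − 1 = 1, and hence tw(G) ≤ 1.

Yes; width 1.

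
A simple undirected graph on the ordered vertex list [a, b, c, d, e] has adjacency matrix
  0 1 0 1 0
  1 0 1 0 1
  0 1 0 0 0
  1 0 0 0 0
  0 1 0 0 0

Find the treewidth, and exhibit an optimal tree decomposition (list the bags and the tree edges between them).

Every bag has size at most 2, so the width is 2 − 1 = 1 and tw(G) ≤ 1. G has an edge, so its treewidth is at least 1. Combining the bounds, tw(G) = 1.

Treewidth 1.
Bags: B1 = {a, b}  B2 = {a, d}  B3 = {b, c}  B4 = {b, e}
Tree: B1–B2, B1–B3, B3–B4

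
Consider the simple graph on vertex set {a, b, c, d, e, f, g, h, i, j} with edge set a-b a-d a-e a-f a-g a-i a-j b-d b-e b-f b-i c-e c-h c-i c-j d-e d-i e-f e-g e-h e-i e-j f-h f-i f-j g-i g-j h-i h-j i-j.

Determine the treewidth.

A width-4 tree decomposition is:
Bags: B1 = {a, e, f, i, j}  B2 = {a, b, e, f, i}  B3 = {a, b, d, e, i}  B4 = {e, f, h, i, j}  B5 = {a, e, g, i, j}  B6 = {c, e, h, i, j}
Tree: B1–B2, B2–B3, B1–B4, B1–B5, B4–B6
Each bag holds 5 vertices, so the decomposition has width 4, which upper-bounds the treewidth. On the other hand G contains the 5-clique {c, e, h, i, j}. A clique must lie in a single bag of any decomposition, so no decomposition can have width below 4. Therefore the treewidth is 4.

4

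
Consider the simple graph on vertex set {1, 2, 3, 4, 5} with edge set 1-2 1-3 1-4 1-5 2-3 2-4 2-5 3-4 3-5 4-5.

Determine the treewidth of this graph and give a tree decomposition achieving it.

With just one bag of size 5, the width is 5 − 1 = 4, so tw(G) ≤ 4. Conversely, {1, 2, 3, 4, 5} is a clique of size 5, and the vertices of any clique must share a bag in every tree decomposition; so some bag has ≥ 5 vertices and tw(G) ≥ 4. Hence tw(G) = 4 exactly.

Treewidth 4.
One optimal decomposition is:
Bags: B1 = {1, 2, 3, 4, 5}
Tree: (single bag)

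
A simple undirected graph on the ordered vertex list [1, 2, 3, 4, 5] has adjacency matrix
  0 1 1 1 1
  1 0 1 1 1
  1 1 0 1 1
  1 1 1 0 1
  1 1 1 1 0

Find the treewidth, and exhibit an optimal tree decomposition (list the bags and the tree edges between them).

With just one bag of size 5, the width is 5 − 1 = 4, so tw(G) ≤ 4. Conversely, {1, 2, 3, 4, 5} is a clique of size 5, and the vertices of any clique must share a bag in every tree decomposition; so some bag has ≥ 5 vertices and tw(G) ≥ 4. Hence tw(G) = 4 exactly.

Treewidth 4.
Bags: B1 = {1, 2, 3, 4, 5}
Tree: (single bag)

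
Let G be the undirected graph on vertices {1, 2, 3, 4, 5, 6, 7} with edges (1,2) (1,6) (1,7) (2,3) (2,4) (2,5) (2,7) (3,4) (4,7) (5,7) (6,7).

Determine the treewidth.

2

A width-2 tree decomposition is:
Bags: B1 = {1, 6, 7}  B2 = {1, 2, 7}  B3 = {2, 4, 7}  B4 = {2, 3, 4}  B5 = {2, 5, 7}
Tree: B1–B2, B2–B3, B3–B4, B2–B5
Each bag holds 3 vertices, so the decomposition has width 2, which upper-bounds the treewidth. For the lower bound, the 3 vertices {2, 3, 4} are pairwise adjacent, and any tree decomposition puts a clique entirely inside one bag — forcing width ≥ 2. Combining the bounds, tw(G) = 2.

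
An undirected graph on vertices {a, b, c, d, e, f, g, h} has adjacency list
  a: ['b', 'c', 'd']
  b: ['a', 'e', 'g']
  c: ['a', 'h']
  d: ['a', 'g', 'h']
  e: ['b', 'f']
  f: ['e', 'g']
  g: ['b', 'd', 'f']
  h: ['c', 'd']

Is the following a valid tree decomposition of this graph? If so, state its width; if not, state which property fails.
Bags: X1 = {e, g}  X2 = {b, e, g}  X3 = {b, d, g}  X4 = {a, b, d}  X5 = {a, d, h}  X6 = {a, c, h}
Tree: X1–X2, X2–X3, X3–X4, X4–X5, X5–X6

No — vertex f appears in no bag.

A tree decomposition must satisfy three properties: every vertex lies in some bag; for every edge, both endpoints lie together in some bag; and for every vertex, the bags containing it form a connected subtree. Here vertex f appears in no bag, so the decomposition is invalid.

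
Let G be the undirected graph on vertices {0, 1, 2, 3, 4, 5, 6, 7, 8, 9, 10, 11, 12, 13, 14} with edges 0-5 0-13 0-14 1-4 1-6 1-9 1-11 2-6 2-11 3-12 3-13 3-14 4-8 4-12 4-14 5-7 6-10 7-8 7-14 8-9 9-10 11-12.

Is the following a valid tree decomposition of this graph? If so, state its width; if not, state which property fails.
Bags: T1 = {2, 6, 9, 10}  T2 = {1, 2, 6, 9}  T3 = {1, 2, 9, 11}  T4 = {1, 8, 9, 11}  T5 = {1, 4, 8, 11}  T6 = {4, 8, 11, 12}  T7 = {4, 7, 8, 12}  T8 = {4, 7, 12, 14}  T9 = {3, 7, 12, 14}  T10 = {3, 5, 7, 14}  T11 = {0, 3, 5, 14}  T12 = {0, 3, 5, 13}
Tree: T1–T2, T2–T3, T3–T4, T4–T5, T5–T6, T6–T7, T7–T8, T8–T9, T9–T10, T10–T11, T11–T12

Every vertex of G appears in some bag (union = {0, 1, 2, 3, 4, 5, 6, 7, 8, 9, 10, 11, 12, 13, 14}); every edge is covered by a bag; and for each vertex v the set of bags containing v is connected in the bag tree. The decomposition is therefore valid. The largest bag has 4 vertices, so the width is 3.

Yes; width 3.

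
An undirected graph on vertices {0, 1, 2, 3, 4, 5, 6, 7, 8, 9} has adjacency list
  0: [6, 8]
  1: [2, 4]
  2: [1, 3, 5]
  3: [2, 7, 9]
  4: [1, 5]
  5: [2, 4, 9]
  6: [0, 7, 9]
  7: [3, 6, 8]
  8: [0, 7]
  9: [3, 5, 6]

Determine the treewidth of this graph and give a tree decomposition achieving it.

Each bag holds 3 vertices, so the decomposition has width 2, which upper-bounds the treewidth. For the lower bound, G contains the cycle 4–1–2–5–4, so G is not a forest; only forests have treewidth ≤ 1, hence tw(G) ≥ 2. The upper and lower bounds meet at 2, so that is the treewidth.

Treewidth 2.
Bags: B1 = {1, 4, 5}  B2 = {1, 2, 5}  B3 = {2, 5, 9}  B4 = {2, 3, 9}  B5 = {3, 6, 9}  B6 = {3, 6, 7}  B7 = {0, 6, 7}  B8 = {0, 7, 8}
Tree: B1–B2, B2–B3, B3–B4, B4–B5, B5–B6, B6–B7, B7–B8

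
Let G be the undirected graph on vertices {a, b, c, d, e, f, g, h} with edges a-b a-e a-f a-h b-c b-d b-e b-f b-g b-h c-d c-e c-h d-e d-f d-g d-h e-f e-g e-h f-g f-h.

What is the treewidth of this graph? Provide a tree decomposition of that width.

Every bag has size at most 5, so the width is 5 − 1 = 4 and tw(G) ≤ 4. Conversely, {b, d, e, f, g} is a clique of size 5, and the vertices of any clique must share a bag in every tree decomposition; so some bag has ≥ 5 vertices and tw(G) ≥ 4. The upper and lower bounds meet at 4, so that is the treewidth.

Treewidth 4.
One such decomposition:
Bags: B1 = {b, d, e, f, h}  B2 = {a, b, e, f, h}  B3 = {b, c, d, e, h}  B4 = {b, d, e, f, g}
Tree: B1–B2, B1–B3, B1–B4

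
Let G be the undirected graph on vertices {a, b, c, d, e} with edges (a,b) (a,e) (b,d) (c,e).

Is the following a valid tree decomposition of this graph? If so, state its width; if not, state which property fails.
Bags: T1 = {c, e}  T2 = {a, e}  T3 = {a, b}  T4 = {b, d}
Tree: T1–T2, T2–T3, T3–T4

Yes; width 1.

Vertex coverage: the bags together contain {a, b, c, d, e}, the full vertex set. Edge coverage: each edge of G has both endpoints in at least one bag. Running intersection: for every vertex, the bags containing it form a connected subtree. All three properties hold, so this is a valid tree decomposition of width max|bag| − 1 = 1, and hence tw(G) ≤ 1.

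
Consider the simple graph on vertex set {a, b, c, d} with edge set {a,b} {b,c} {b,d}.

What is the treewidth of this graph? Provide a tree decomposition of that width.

Treewidth 1.
One such decomposition:
Bags: B1 = {b, c}  B2 = {b, d}  B3 = {a, b}
Tree: B1–B2, B1–B3

Each bag holds 2 vertices, so the decomposition has width 1, which upper-bounds the treewidth. Any graph with an edge has treewidth ≥ 1, and G has the edge c–b. Hence tw(G) = 1 exactly.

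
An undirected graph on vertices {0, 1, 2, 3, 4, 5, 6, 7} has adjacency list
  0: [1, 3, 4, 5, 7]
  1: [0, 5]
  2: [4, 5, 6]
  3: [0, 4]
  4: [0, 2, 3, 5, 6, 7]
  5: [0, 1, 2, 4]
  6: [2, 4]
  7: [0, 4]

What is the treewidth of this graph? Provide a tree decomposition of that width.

The largest bag has 3 vertices, giving width 2; this decomposition certifies tw(G) ≤ 2. On the other hand G contains the 3-clique {0, 1, 5}. A clique must lie in a single bag of any decomposition, so no decomposition can have width below 2. Therefore the treewidth is 2.

Treewidth 2.
One optimal decomposition is:
Bags: B1 = {0, 1, 5}  B2 = {0, 4, 5}  B3 = {0, 4, 7}  B4 = {2, 4, 5}  B5 = {2, 4, 6}  B6 = {0, 3, 4}
Tree: B1–B2, B2–B3, B2–B4, B4–B5, B2–B6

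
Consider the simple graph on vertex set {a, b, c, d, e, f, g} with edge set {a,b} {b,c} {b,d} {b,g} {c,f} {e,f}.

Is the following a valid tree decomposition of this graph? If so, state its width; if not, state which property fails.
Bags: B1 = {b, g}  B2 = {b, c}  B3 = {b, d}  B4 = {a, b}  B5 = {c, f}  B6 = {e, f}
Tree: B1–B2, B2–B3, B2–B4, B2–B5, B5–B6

Yes; width 1.

Vertex coverage: the bags together contain {a, b, c, d, e, f, g}, the full vertex set. Edge coverage: each edge of G has both endpoints in at least one bag. Running intersection: for every vertex, the bags containing it form a connected subtree. All three properties hold, so this is a valid tree decomposition of width max|bag| − 1 = 1, and hence tw(G) ≤ 1.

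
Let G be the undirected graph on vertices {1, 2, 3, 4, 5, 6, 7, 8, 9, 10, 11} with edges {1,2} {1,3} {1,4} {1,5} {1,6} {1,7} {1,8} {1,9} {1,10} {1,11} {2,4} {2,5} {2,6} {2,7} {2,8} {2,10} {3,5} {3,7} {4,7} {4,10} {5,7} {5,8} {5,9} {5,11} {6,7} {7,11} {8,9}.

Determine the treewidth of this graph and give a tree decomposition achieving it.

Every bag has size at most 4, so the width is 4 − 1 = 3 and tw(G) ≤ 3. Conversely, {1, 5, 7, 11} is a clique of size 4, and the vertices of any clique must share a bag in every tree decomposition; so some bag has ≥ 4 vertices and tw(G) ≥ 3. Hence tw(G) = 3 exactly.

Treewidth 3.
Bags: B1 = {1, 2, 6, 7}  B2 = {1, 2, 5, 7}  B3 = {1, 2, 4, 7}  B4 = {1, 2, 5, 8}  B5 = {1, 3, 5, 7}  B6 = {1, 5, 8, 9}  B7 = {1, 2, 4, 10}  B8 = {1, 5, 7, 11}
Tree: B1–B2, B2–B3, B2–B4, B2–B5, B4–B6, B3–B7, B2–B8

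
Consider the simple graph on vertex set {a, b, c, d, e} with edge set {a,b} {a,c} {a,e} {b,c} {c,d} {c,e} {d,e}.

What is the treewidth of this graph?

2

A width-2 tree decomposition is:
Bags: B1 = {a, c, e}  B2 = {a, b, c}  B3 = {c, d, e}
Tree: B1–B2, B1–B3
Every bag has size at most 3, so the width is 3 − 1 = 2 and tw(G) ≤ 2. On the other hand G contains the 3-clique {c, d, e}. A clique must lie in a single bag of any decomposition, so no decomposition can have width below 2. Combining the bounds, tw(G) = 2.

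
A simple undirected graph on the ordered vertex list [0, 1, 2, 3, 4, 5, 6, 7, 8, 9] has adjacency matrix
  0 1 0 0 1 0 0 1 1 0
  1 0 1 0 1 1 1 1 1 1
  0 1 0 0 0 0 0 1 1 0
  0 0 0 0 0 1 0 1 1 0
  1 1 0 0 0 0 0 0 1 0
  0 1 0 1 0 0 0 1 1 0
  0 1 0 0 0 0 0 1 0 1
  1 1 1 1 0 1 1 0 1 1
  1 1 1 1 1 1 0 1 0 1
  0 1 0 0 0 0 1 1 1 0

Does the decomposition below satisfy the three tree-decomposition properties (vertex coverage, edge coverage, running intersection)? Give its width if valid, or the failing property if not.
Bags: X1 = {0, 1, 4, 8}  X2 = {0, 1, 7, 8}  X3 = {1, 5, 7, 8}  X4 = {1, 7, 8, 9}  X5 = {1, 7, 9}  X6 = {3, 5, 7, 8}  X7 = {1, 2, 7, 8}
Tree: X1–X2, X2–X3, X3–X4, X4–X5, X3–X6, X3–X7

No — vertex 6 appears in no bag.

A tree decomposition must satisfy three properties: every vertex lies in some bag; for every edge, both endpoints lie together in some bag; and for every vertex, the bags containing it form a connected subtree. Here vertex 6 appears in no bag, so the decomposition is invalid.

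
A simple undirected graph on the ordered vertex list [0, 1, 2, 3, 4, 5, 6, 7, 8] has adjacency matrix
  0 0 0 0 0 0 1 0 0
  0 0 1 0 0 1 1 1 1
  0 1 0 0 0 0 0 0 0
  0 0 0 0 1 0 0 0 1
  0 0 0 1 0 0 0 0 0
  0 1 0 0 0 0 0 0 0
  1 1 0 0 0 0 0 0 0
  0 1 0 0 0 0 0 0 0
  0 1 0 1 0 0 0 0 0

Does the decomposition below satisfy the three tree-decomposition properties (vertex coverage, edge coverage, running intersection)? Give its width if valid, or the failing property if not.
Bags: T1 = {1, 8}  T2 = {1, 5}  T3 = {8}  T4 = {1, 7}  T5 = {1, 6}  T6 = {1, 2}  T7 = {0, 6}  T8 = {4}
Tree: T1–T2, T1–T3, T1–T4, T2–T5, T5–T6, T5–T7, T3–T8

A tree decomposition must satisfy three properties: every vertex lies in some bag; for every edge, both endpoints lie together in some bag; and for every vertex, the bags containing it form a connected subtree. Here vertex 3 appears in no bag, so the decomposition is invalid.

No — vertex 3 appears in no bag.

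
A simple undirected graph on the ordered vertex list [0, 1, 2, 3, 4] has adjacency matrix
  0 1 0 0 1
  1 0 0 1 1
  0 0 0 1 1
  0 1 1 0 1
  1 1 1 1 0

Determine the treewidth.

A width-2 tree decomposition is:
Bags: B1 = {1, 3, 4}  B2 = {0, 1, 4}  B3 = {2, 3, 4}
Tree: B1–B2, B1–B3
Every bag has size at most 3, so the width is 3 − 1 = 2 and tw(G) ≤ 2. On the other hand G contains the 3-clique {0, 1, 4}. A clique must lie in a single bag of any decomposition, so no decomposition can have width below 2. Hence tw(G) = 2 exactly.

2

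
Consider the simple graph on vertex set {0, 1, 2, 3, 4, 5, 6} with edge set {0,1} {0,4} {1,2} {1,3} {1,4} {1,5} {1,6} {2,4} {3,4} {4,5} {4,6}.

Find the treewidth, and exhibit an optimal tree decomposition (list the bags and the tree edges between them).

Treewidth 2.
One optimal decomposition is:
Bags: B1 = {1, 4, 5}  B2 = {0, 1, 4}  B3 = {1, 2, 4}  B4 = {1, 4, 6}  B5 = {1, 3, 4}
Tree: B1–B2, B2–B3, B3–B4, B1–B5

Every bag has size at most 3, so the width is 3 − 1 = 2 and tw(G) ≤ 2. On the other hand G contains the 3-clique {0, 1, 4}. A clique must lie in a single bag of any decomposition, so no decomposition can have width below 2. Hence tw(G) = 2 exactly.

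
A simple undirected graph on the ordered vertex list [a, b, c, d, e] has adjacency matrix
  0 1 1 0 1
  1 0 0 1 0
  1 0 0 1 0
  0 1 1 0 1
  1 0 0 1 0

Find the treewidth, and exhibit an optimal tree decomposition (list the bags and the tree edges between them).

Treewidth 2.
Bags: B1 = {a, c, d}  B2 = {a, b, d}  B3 = {a, d, e}
Tree: B1–B2, B2–B3

Every bag has size at most 3, so the width is 3 − 1 = 2 and tw(G) ≤ 2. Since c–a–b–d–c is a cycle in G, G is not acyclic. Forests are exactly the graphs of treewidth ≤ 1, so tw(G) ≥ 2. Hence tw(G) = 2 exactly.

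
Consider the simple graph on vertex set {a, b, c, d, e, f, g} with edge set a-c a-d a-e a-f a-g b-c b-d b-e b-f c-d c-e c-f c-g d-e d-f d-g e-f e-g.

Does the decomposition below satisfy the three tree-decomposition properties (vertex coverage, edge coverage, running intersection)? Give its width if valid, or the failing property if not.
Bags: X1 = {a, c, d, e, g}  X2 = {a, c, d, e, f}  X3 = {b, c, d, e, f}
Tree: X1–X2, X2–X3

Yes; width 4.

Every vertex of G appears in some bag (union = {a, b, c, d, e, f, g}); every edge is covered by a bag; and for each vertex v the set of bags containing v is connected in the bag tree. The decomposition is therefore valid. The largest bag has 5 vertices, so the width is 4.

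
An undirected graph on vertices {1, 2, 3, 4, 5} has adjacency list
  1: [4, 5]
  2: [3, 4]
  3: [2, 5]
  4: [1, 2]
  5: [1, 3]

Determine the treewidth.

A width-2 tree decomposition is:
Bags: B1 = {2, 3, 5}  B2 = {1, 2, 5}  B3 = {1, 2, 4}
Tree: B1–B2, B2–B3
The largest bag has 3 vertices, giving width 2; this decomposition certifies tw(G) ≤ 2. Since 2–3–5–1–4–2 is a cycle in G, G is not acyclic. Forests are exactly the graphs of treewidth ≤ 1, so tw(G) ≥ 2. The upper and lower bounds meet at 2, so that is the treewidth.

2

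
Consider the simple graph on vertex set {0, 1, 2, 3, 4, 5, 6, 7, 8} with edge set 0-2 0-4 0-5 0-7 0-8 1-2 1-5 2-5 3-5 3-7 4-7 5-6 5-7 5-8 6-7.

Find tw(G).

A width-2 tree decomposition is:
Bags: B1 = {0, 2, 5}  B2 = {1, 2, 5}  B3 = {0, 5, 7}  B4 = {0, 5, 8}  B5 = {3, 5, 7}  B6 = {0, 4, 7}  B7 = {5, 6, 7}
Tree: B1–B2, B1–B3, B1–B4, B3–B5, B3–B6, B5–B7
The largest bag has 3 vertices, giving width 2; this decomposition certifies tw(G) ≤ 2. For the lower bound, the 3 vertices {0, 4, 7} are pairwise adjacent, and any tree decomposition puts a clique entirely inside one bag — forcing width ≥ 2. Hence tw(G) = 2 exactly.

2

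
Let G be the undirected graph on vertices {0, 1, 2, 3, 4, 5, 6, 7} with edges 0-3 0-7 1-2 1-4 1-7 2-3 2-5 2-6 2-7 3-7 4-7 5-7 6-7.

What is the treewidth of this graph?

A width-2 tree decomposition is:
Bags: B1 = {2, 6, 7}  B2 = {1, 2, 7}  B3 = {2, 5, 7}  B4 = {1, 4, 7}  B5 = {2, 3, 7}  B6 = {0, 3, 7}
Tree: B1–B2, B2–B3, B2–B4, B3–B5, B5–B6
Each bag holds 3 vertices, so the decomposition has width 2, which upper-bounds the treewidth. On the other hand G contains the 3-clique {0, 3, 7}. A clique must lie in a single bag of any decomposition, so no decomposition can have width below 2. Hence tw(G) = 2 exactly.

2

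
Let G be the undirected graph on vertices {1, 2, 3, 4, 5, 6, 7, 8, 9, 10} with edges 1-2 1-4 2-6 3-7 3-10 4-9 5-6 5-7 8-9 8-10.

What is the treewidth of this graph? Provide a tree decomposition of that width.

Treewidth 2.
One optimal decomposition is:
Bags: B1 = {2, 5, 6}  B2 = {2, 5, 7}  B3 = {2, 3, 7}  B4 = {2, 3, 10}  B5 = {2, 8, 10}  B6 = {2, 8, 9}  B7 = {2, 4, 9}  B8 = {1, 2, 4}
Tree: B1–B2, B2–B3, B3–B4, B4–B5, B5–B6, B6–B7, B7–B8

Every bag has size at most 3, so the width is 3 − 1 = 2 and tw(G) ≤ 2. For the lower bound, G contains the cycle 2–6–5–7–3–10–8–9–4–1–2, so G is not a forest; only forests have treewidth ≤ 1, hence tw(G) ≥ 2. Therefore the treewidth is 2.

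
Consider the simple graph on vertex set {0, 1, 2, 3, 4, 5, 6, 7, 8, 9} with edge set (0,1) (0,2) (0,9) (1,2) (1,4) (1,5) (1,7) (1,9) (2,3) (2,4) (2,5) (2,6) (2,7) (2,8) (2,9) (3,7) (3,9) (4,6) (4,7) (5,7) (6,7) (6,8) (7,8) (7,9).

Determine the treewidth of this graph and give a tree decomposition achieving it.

Each bag holds 4 vertices, so the decomposition has width 3, which upper-bounds the treewidth. On the other hand G contains the 4-clique {0, 1, 2, 9}. A clique must lie in a single bag of any decomposition, so no decomposition can have width below 3. Combining the bounds, tw(G) = 3.

Treewidth 3.
One optimal decomposition is:
Bags: B1 = {1, 2, 5, 7}  B2 = {1, 2, 7, 9}  B3 = {0, 1, 2, 9}  B4 = {2, 3, 7, 9}  B5 = {1, 2, 4, 7}  B6 = {2, 4, 6, 7}  B7 = {2, 6, 7, 8}
Tree: B1–B2, B2–B3, B2–B4, B2–B5, B5–B6, B6–B7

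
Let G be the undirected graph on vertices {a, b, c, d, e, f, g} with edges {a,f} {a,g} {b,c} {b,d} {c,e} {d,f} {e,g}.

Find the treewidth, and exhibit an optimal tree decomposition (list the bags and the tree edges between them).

Treewidth 2.
One optimal decomposition is:
Bags: B1 = {b, c, e}  B2 = {b, d, e}  B3 = {d, e, f}  B4 = {a, e, f}  B5 = {a, e, g}
Tree: B1–B2, B2–B3, B3–B4, B4–B5

Each bag holds 3 vertices, so the decomposition has width 2, which upper-bounds the treewidth. For the lower bound, G contains the cycle e–c–b–d–f–a–g–e, so G is not a forest; only forests have treewidth ≤ 1, hence tw(G) ≥ 2. Therefore the treewidth is 2.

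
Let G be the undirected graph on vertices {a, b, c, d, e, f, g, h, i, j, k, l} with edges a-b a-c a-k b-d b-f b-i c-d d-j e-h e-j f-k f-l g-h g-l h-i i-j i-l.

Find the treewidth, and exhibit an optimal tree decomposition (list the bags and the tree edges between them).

Treewidth 3.
Bags: B1 = {a, c, d, k}  B2 = {a, b, d, k}  B3 = {b, d, f, k}  B4 = {b, d, f, j}  B5 = {b, f, i, j}  B6 = {f, i, j, l}  B7 = {e, i, j, l}  B8 = {e, h, i, l}  B9 = {e, g, h, l}
Tree: B1–B2, B2–B3, B3–B4, B4–B5, B5–B6, B6–B7, B7–B8, B8–B9

Each bag holds 4 vertices, so the decomposition has width 3, which upper-bounds the treewidth. For the lower bound: the 4 vertex sets {a,c,k}, {d}, {b}, {f,i,j,l} are disjoint, each induces a connected subgraph, and every pair is joined by at least one edge of G. Contracting each set to a single vertex therefore yields K_{4} as a minor, and since treewidth is minor-monotone, tw(G) ≥ tw(K_{4}) = 3. Combining the bounds, tw(G) = 3.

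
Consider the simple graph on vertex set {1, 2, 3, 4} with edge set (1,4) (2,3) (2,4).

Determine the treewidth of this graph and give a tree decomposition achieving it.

Treewidth 1.
Bags: B1 = {2, 3}  B2 = {2, 4}  B3 = {1, 4}
Tree: B1–B2, B2–B3

Each bag holds 2 vertices, so the decomposition has width 1, which upper-bounds the treewidth. Since G has at least one edge (e.g. 2–3), it is not an edgeless graph, so tw(G) ≥ 1. Hence tw(G) = 1 exactly.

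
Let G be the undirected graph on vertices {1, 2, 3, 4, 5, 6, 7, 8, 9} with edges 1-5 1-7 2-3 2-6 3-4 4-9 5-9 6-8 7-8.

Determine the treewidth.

2

A width-2 tree decomposition is:
Bags: B1 = {3, 4, 9}  B2 = {3, 5, 9}  B3 = {1, 3, 5}  B4 = {1, 3, 7}  B5 = {3, 7, 8}  B6 = {3, 6, 8}  B7 = {2, 3, 6}
Tree: B1–B2, B2–B3, B3–B4, B4–B5, B5–B6, B6–B7
Every bag has size at most 3, so the width is 3 − 1 = 2 and tw(G) ≤ 2. For the lower bound, G contains the cycle 3–4–9–5–1–7–8–6–2–3, so G is not a forest; only forests have treewidth ≤ 1, hence tw(G) ≥ 2. Hence tw(G) = 2 exactly.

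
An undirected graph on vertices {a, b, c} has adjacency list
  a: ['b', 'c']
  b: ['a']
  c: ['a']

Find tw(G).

A width-1 tree decomposition is:
Bags: B1 = {a, c}  B2 = {a, b}
Tree: B1–B2
The largest bag has 2 vertices, giving width 1; this decomposition certifies tw(G) ≤ 1. Since G has at least one edge (e.g. c–a), it is not an edgeless graph, so tw(G) ≥ 1. Combining the bounds, tw(G) = 1.

1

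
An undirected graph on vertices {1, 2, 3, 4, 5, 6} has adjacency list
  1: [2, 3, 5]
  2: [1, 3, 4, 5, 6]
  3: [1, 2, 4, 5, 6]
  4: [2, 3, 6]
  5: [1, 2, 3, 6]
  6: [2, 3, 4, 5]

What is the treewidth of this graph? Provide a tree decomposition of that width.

Treewidth 3.
Bags: B1 = {2, 3, 5, 6}  B2 = {2, 3, 4, 6}  B3 = {1, 2, 3, 5}
Tree: B1–B2, B1–B3

Every bag has size at most 4, so the width is 4 − 1 = 3 and tw(G) ≤ 3. On the other hand G contains the 4-clique {2, 3, 4, 6}. A clique must lie in a single bag of any decomposition, so no decomposition can have width below 3. The upper and lower bounds meet at 3, so that is the treewidth.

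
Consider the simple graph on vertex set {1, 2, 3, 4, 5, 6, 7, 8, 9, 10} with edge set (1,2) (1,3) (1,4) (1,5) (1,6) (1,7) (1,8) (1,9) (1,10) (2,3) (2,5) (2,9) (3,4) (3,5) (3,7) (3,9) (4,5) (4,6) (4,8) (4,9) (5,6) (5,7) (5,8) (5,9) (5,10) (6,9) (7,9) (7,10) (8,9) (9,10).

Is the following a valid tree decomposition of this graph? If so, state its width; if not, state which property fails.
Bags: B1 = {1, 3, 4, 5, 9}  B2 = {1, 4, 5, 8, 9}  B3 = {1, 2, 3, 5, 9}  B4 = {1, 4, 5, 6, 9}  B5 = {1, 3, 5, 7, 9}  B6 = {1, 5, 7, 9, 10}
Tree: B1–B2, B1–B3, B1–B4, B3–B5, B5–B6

Vertex coverage: the bags together contain {1, 2, 3, 4, 5, 6, 7, 8, 9, 10}, the full vertex set. Edge coverage: each edge of G has both endpoints in at least one bag. Running intersection: for every vertex, the bags containing it form a connected subtree. All three properties hold, so this is a valid tree decomposition of width max|bag| − 1 = 4, and hence tw(G) ≤ 4.

Yes; width 4.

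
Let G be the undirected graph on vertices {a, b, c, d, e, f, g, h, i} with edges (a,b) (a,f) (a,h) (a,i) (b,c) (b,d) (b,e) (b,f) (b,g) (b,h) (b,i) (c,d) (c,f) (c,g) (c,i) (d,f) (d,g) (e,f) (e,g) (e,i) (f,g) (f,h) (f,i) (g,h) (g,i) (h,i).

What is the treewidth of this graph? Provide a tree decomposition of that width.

The largest bag has 5 vertices, giving width 4; this decomposition certifies tw(G) ≤ 4. For the lower bound, the 5 vertices {b, c, d, f, g} are pairwise adjacent, and any tree decomposition puts a clique entirely inside one bag — forcing width ≥ 4. The upper and lower bounds meet at 4, so that is the treewidth.

Treewidth 4.
One optimal decomposition is:
Bags: B1 = {b, f, g, h, i}  B2 = {b, c, f, g, i}  B3 = {b, e, f, g, i}  B4 = {a, b, f, h, i}  B5 = {b, c, d, f, g}
Tree: B1–B2, B1–B3, B1–B4, B2–B5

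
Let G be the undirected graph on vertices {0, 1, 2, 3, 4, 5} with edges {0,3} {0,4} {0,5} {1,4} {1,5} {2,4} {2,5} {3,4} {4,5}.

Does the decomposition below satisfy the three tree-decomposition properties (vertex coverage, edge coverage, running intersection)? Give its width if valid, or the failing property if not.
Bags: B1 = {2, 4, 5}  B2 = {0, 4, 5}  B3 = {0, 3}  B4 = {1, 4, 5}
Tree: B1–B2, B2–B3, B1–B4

No — edge (4,3) lies in no bag.

A tree decomposition must satisfy three properties: every vertex lies in some bag; for every edge, both endpoints lie together in some bag; and for every vertex, the bags containing it form a connected subtree. Here edge (4,3) lies in no bag, so the decomposition is invalid.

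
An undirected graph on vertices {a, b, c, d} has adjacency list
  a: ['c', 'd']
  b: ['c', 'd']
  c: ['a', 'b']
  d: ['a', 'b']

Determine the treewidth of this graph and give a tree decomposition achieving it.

Treewidth 2.
One optimal decomposition is:
Bags: B1 = {a, c, d}  B2 = {b, c, d}
Tree: B1–B2

Every bag has size at most 3, so the width is 3 − 1 = 2 and tw(G) ≤ 2. For the lower bound, G contains the cycle d–a–c–b–d, so G is not a forest; only forests have treewidth ≤ 1, hence tw(G) ≥ 2. The upper and lower bounds meet at 2, so that is the treewidth.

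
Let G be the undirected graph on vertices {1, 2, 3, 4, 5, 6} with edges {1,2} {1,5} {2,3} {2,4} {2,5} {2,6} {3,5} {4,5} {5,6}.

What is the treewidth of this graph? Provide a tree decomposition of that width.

Treewidth 2.
One such decomposition:
Bags: B1 = {2, 5, 6}  B2 = {2, 3, 5}  B3 = {2, 4, 5}  B4 = {1, 2, 5}
Tree: B1–B2, B1–B3, B2–B4

Every bag has size at most 3, so the width is 3 − 1 = 2 and tw(G) ≤ 2. For the lower bound, the 3 vertices {1, 2, 5} are pairwise adjacent, and any tree decomposition puts a clique entirely inside one bag — forcing width ≥ 2. The upper and lower bounds meet at 2, so that is the treewidth.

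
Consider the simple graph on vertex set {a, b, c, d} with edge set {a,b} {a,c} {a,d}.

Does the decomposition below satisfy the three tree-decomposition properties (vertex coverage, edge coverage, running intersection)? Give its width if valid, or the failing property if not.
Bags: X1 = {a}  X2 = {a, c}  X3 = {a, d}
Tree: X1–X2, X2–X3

No — vertex b appears in no bag.

A tree decomposition must satisfy three properties: every vertex lies in some bag; for every edge, both endpoints lie together in some bag; and for every vertex, the bags containing it form a connected subtree. Here vertex b appears in no bag, so the decomposition is invalid.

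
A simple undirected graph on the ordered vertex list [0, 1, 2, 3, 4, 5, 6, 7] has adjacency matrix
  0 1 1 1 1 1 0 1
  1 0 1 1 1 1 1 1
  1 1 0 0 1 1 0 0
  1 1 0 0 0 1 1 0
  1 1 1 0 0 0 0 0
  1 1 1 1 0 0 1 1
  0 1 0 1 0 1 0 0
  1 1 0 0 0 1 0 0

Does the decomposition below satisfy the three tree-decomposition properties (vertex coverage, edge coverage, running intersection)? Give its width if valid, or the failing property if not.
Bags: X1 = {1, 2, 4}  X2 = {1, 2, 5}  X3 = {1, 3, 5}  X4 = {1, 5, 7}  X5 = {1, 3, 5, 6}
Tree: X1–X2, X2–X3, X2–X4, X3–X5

A tree decomposition must satisfy three properties: every vertex lies in some bag; for every edge, both endpoints lie together in some bag; and for every vertex, the bags containing it form a connected subtree. Here vertex 0 appears in no bag, so the decomposition is invalid.

No — vertex 0 appears in no bag.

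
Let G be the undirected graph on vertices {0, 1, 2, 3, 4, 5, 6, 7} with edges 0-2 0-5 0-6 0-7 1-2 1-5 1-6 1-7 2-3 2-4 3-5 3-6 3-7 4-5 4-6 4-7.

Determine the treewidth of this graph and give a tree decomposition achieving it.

Treewidth 4.
One optimal decomposition is:
Bags: B1 = {0, 1, 2, 3, 4}  B2 = {0, 1, 3, 4, 5}  B3 = {0, 1, 3, 4, 6}  B4 = {0, 1, 3, 4, 7}
Tree: B1–B2, B2–B3, B3–B4

Each bag holds 5 vertices, so the decomposition has width 4, which upper-bounds the treewidth. For the lower bound: the 5 vertex sets {1,2}, {4,5}, {0,6}, {3}, {7} are disjoint, each induces a connected subgraph, and every pair is joined by at least one edge of G. Contracting each set to a single vertex therefore yields K_{5} as a minor, and since treewidth is minor-monotone, tw(G) ≥ tw(K_{5}) = 4. The upper and lower bounds meet at 4, so that is the treewidth.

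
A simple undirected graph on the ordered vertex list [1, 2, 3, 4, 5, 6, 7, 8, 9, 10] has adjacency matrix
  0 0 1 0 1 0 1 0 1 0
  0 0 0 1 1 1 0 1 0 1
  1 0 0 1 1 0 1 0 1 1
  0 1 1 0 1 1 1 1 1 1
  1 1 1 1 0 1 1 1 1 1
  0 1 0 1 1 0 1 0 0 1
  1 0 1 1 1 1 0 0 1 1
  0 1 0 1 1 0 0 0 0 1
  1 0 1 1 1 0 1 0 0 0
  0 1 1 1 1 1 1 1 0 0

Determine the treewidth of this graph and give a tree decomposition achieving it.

The largest bag has 5 vertices, giving width 4; this decomposition certifies tw(G) ≤ 4. On the other hand G contains the 5-clique {1, 3, 5, 7, 9}. A clique must lie in a single bag of any decomposition, so no decomposition can have width below 4. The upper and lower bounds meet at 4, so that is the treewidth.

Treewidth 4.
One optimal decomposition is:
Bags: B1 = {4, 5, 6, 7, 10}  B2 = {3, 4, 5, 7, 10}  B3 = {2, 4, 5, 6, 10}  B4 = {3, 4, 5, 7, 9}  B5 = {1, 3, 5, 7, 9}  B6 = {2, 4, 5, 8, 10}
Tree: B1–B2, B1–B3, B2–B4, B4–B5, B3–B6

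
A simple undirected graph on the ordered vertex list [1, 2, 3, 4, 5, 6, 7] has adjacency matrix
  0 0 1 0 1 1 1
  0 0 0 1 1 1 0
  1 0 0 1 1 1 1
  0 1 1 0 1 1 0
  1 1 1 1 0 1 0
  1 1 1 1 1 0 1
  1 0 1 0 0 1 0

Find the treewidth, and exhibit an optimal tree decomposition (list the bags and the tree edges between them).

The largest bag has 4 vertices, giving width 3; this decomposition certifies tw(G) ≤ 3. For the lower bound, the 4 vertices {2, 4, 5, 6} are pairwise adjacent, and any tree decomposition puts a clique entirely inside one bag — forcing width ≥ 3. The upper and lower bounds meet at 3, so that is the treewidth.

Treewidth 3.
Bags: B1 = {1, 3, 5, 6}  B2 = {3, 4, 5, 6}  B3 = {1, 3, 6, 7}  B4 = {2, 4, 5, 6}
Tree: B1–B2, B1–B3, B2–B4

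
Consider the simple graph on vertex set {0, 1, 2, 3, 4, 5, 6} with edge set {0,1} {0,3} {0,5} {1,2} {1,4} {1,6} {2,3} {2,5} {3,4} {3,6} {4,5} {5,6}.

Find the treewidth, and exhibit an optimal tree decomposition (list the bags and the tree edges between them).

Treewidth 3.
One such decomposition:
Bags: B1 = {1, 2, 3, 5}  B2 = {1, 3, 4, 5}  B3 = {1, 3, 5, 6}  B4 = {0, 1, 3, 5}
Tree: B1–B2, B2–B3, B3–B4

The largest bag has 4 vertices, giving width 3; this decomposition certifies tw(G) ≤ 3. For the lower bound: the 4 vertex sets {2,5}, {1,4}, {3}, {6} are disjoint, each induces a connected subgraph, and every pair is joined by at least one edge of G. Contracting each set to a single vertex therefore yields K_{4} as a minor, and since treewidth is minor-monotone, tw(G) ≥ tw(K_{4}) = 3. Hence tw(G) = 3 exactly.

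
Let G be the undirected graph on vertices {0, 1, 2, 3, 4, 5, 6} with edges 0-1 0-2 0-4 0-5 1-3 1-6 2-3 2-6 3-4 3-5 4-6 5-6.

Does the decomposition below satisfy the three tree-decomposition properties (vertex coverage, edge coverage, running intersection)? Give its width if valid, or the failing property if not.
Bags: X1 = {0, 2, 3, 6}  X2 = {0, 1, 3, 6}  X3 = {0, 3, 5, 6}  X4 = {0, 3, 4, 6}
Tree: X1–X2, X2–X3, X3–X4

Yes; width 3.

Checking the three conditions: (i) the bags cover all of {0, 1, 2, 3, 4, 5, 6}; (ii) for each edge, some bag contains both endpoints; (iii) the bags containing any fixed vertex form a subtree. All hold, so the decomposition is valid with width 4 − 1 = 3.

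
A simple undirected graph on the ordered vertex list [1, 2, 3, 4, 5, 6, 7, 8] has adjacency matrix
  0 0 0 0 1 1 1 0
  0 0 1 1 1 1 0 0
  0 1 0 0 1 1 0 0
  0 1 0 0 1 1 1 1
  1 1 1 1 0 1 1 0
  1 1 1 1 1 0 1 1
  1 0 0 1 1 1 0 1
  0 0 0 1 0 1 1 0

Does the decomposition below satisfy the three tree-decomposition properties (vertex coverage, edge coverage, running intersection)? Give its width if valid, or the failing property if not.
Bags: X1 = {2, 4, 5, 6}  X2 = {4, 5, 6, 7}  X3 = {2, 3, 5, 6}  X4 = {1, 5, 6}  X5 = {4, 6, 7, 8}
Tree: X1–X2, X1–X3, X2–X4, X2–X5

No — edge (7,1) lies in no bag.

A tree decomposition must satisfy three properties: every vertex lies in some bag; for every edge, both endpoints lie together in some bag; and for every vertex, the bags containing it form a connected subtree. Here edge (7,1) lies in no bag, so the decomposition is invalid.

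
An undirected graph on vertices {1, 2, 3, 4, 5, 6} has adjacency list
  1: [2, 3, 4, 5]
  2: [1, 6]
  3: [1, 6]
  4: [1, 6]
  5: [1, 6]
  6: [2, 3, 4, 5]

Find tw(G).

2

A width-2 tree decomposition is:
Bags: B1 = {1, 4, 6}  B2 = {1, 2, 6}  B3 = {1, 5, 6}  B4 = {1, 3, 6}
Tree: B1–B2, B2–B3, B3–B4
Every bag has size at most 3, so the width is 3 − 1 = 2 and tw(G) ≤ 2. For the lower bound, G contains the cycle 4–6–2–1–4, so G is not a forest; only forests have treewidth ≤ 1, hence tw(G) ≥ 2. Hence tw(G) = 2 exactly.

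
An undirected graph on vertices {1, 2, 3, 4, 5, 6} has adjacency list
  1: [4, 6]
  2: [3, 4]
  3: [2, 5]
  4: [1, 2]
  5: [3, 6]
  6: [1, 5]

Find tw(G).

2

A width-2 tree decomposition is:
Bags: B1 = {2, 3, 5}  B2 = {2, 4, 5}  B3 = {1, 4, 5}  B4 = {1, 5, 6}
Tree: B1–B2, B2–B3, B3–B4
Every bag has size at most 3, so the width is 3 − 1 = 2 and tw(G) ≤ 2. Since 5–3–2–4–1–6–5 is a cycle in G, G is not acyclic. Forests are exactly the graphs of treewidth ≤ 1, so tw(G) ≥ 2. The upper and lower bounds meet at 2, so that is the treewidth.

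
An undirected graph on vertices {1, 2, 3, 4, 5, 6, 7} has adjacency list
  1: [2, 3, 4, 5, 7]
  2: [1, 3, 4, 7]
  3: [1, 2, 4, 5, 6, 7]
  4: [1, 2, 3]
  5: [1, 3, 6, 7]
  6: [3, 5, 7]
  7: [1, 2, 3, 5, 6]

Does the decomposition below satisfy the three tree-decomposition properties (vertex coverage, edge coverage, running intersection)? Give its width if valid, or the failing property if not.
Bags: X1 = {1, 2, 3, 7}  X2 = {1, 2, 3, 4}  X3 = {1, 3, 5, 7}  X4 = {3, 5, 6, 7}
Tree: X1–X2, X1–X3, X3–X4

Every vertex of G appears in some bag (union = {1, 2, 3, 4, 5, 6, 7}); every edge is covered by a bag; and for each vertex v the set of bags containing v is connected in the bag tree. The decomposition is therefore valid. The largest bag has 4 vertices, so the width is 3.

Yes; width 3.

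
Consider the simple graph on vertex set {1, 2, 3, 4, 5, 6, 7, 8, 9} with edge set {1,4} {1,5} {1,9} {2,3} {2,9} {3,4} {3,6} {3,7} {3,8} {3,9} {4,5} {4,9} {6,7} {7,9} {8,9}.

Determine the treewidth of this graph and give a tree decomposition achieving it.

Each bag holds 3 vertices, so the decomposition has width 2, which upper-bounds the treewidth. On the other hand G contains the 3-clique {1, 4, 9}. A clique must lie in a single bag of any decomposition, so no decomposition can have width below 2. Therefore the treewidth is 2.

Treewidth 2.
One optimal decomposition is:
Bags: B1 = {3, 8, 9}  B2 = {3, 7, 9}  B3 = {3, 4, 9}  B4 = {1, 4, 9}  B5 = {1, 4, 5}  B6 = {3, 6, 7}  B7 = {2, 3, 9}
Tree: B1–B2, B1–B3, B3–B4, B4–B5, B2–B6, B1–B7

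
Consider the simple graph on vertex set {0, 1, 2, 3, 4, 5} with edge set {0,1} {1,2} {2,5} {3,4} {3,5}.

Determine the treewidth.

A width-1 tree decomposition is:
Bags: B1 = {0, 1}  B2 = {1, 2}  B3 = {2, 5}  B4 = {3, 5}  B5 = {3, 4}
Tree: B1–B2, B2–B3, B3–B4, B4–B5
Every bag has size at most 2, so the width is 2 − 1 = 1 and tw(G) ≤ 1. Any graph with an edge has treewidth ≥ 1, and G has the edge 0–1. Combining the bounds, tw(G) = 1.

1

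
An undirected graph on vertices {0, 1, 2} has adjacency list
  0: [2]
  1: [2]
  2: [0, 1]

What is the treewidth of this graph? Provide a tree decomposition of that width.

Every bag has size at most 2, so the width is 2 − 1 = 1 and tw(G) ≤ 1. G has an edge, so its treewidth is at least 1. Hence tw(G) = 1 exactly.

Treewidth 1.
One such decomposition:
Bags: B1 = {0, 2}  B2 = {1, 2}
Tree: B1–B2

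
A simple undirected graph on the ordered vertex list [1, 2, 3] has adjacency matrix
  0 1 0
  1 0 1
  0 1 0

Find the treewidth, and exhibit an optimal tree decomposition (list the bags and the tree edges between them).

Treewidth 1.
One optimal decomposition is:
Bags: B1 = {1, 2}  B2 = {2, 3}
Tree: B1–B2

Every bag has size at most 2, so the width is 2 − 1 = 1 and tw(G) ≤ 1. Any graph with an edge has treewidth ≥ 1, and G has the edge 1–2. Combining the bounds, tw(G) = 1.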